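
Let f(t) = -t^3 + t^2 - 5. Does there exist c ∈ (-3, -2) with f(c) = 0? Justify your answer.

f has no root in that interval.

The endpoint values f(-3) = 31 and f(-2) = 7 are both positive. Claim: f(t) > 0 for every t in (-3, -2).
Substitute t = -2 − u, where 0 < u < 1 on the interval. Expanding, f(-2 − u) = u^3 + 7u^2 + 16u + 7.
All 4 nonzero coefficients of this polynomial in u are positive; hence for u > 0 the value is a sum of positive terms (the constant 7 among them).
So f is strictly positive on (-3, -2); no root exists in the interval.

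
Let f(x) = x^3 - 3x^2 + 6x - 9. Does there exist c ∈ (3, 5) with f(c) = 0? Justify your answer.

f(3) = 9 and f(5) = 71, both positive.
The derivative f'(x) = 3x^2 - 6x + 6 is a quadratic with discriminant (-6)² − 4·3·6 = -36 < 0; it never vanishes, so it is always positive (sign of the leading coefficient).
Hence f is strictly increasing on ℝ, and in particular on [3, 5]. A strictly monotone function with same-sign endpoint values stays positive on the whole interval, so f has no zero in (3, 5).

f has no root in that interval.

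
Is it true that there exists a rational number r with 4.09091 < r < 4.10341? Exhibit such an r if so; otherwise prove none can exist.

r = 41/10

Multiplying by 10: 10·4.09091 = 40.90910 and 10·4.10341 = 41.03410, so the integer 41 lies strictly between them.
Hence 41/10 is a rational number with 4.09091 < 41/10 < 4.10341.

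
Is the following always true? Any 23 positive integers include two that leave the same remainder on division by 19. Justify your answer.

Yes, this is always true.

There are exactly 19 possible remainders on division by 19.
With 23 integers and only 19 classes, the pigeonhole principle forces two of them, say a and b, into the same class.
That is, a and b leave the same remainder on division by 19, as claimed.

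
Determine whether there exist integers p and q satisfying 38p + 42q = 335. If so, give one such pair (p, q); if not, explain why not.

Both 38 and 42 are divisible by gcd(38, 42) = 2, hence so is any combination 38p + 42q.
But 335 is not a multiple of 2 (it leaves remainder 1).
Hence no integers p, q satisfy the equation.

No, no such integers exist.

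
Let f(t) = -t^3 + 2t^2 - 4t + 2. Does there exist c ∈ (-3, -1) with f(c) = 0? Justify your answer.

f(-3) = 59 and f(-1) = 9, both positive.
f'(t) = -3t^2 + 4t - 4 has discriminant 4² − 4·(-3)·(-4) = -32 < 0, so f' has no real roots and is negative for every real t.
Hence f is strictly decreasing on ℝ, and in particular on [-3, -1]. A strictly monotone function with same-sign endpoint values stays positive on the whole interval, so f has no zero in (-3, -1).

f has no root in that interval.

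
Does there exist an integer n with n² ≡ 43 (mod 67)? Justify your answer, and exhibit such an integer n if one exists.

There is no such integer.

Apply Euler's criterion with the prime 67: 43 is a quadratic residue iff 43^33 ≡ 1 (mod 67), and a non-residue iff it is ≡ −1.
Repeated squaring mod 67: 43^2 = 1849 ≡ 40; 43^4 ≡ 40² = 1600 ≡ 59; 43^8 ≡ 59² = 3481 ≡ 64; 43^16 ≡ 64² = 4096 ≡ 9; 43^32 ≡ 9² = 81 ≡ 14.
Since 33 = 32 + 1, 43^33 ≡ 14 · 43; multiplying out mod 67: 14·43 = 602 ≡ 66. Thus 43^33 ≡ 66 ≡ −1 (mod 67).
By Euler's criterion 43 is a quadratic non-residue mod 67: no n satisfies n² ≡ 43 (mod 67).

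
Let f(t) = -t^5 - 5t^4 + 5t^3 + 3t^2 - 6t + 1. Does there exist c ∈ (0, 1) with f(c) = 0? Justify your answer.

f(0) = 1 and f(1) = -3, which have opposite signs.
f is continuous everywhere (it is a polynomial), in particular on [0, 1].
By the Intermediate Value Theorem f must vanish at some point of (0, 1).

Such a root exists.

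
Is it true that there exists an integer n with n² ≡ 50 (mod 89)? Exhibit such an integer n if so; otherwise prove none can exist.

Take n = 53. Then 53² = 2809 = 31·89 + 50, so 53² ≡ 50 (mod 89).

n = 53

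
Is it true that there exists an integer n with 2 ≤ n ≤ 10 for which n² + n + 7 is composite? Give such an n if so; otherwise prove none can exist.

n = 10

At n = 10: 10² + 10 + 7 = 117 = 3·39, which is composite.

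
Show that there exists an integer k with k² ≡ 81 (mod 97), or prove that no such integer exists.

k = 9

Take k = 9. Then 9² = 81, and since 0 ≤ 81 < 97 this is already reduced: 9² ≡ 81 (mod 97).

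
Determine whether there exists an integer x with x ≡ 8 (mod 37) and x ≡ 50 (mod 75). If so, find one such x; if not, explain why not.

x = 2450

The moduli 37 and 75 are coprime, so by the Chinese Remainder Theorem a unique solution modulo 2775 exists.
Write x = 8 + 37t and require 8 + 37t ≡ 50 (mod 75), i.e. 37t ≡ 42 (mod 75).
Note 37·73 = 2701 ≡ 1 (mod 75) (as 2701 − 1 = 36·75), so 37⁻¹ ≡ 73.
Multiplying by 73: t ≡ 73·42 = 3066 ≡ 66 (mod 75).
Taking t = 66 gives x = 8 + 37·66 = 2450.
Check: 2450 mod 37 = 8, 2450 mod 75 = 50. ✓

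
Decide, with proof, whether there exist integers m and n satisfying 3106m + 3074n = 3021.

Both 3106 and 3074 are divisible by gcd(3106, 3074) = 2, hence so is any combination 3106m + 3074n.
But 3021 = 2·1510 + 1, so 2 ∤ 3021.
So the equation is unsolvable over ℤ.

No, no such integers exist.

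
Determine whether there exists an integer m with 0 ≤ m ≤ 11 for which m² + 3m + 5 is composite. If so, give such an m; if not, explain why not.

m = 8

At m = 8: 8² + 3·8 + 5 = 93 = 3·31, which is composite.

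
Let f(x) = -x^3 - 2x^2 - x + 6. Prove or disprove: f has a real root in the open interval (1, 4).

f(1) = 2 and f(4) = -94, which have opposite signs.
As a polynomial, f is continuous on every closed interval.
By the Intermediate Value Theorem, f takes the value 0 somewhere in the open interval.

Such a root exists.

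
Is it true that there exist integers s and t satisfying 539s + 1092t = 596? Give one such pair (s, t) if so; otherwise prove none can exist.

Any value of 539s + 1092t is a multiple of gcd(539, 1092) = 7.
But 596 is not a multiple of 7 (it leaves remainder 1).
Therefore 539s + 1092t = 596 has no solution in integers.

There are no such integers.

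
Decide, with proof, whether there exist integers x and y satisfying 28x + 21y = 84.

Every value of 28x + 21y is a multiple of gcd(28, 21) = 7; since 7 ∣ 84, solutions exist.
Dividing through by 7 reduces the equation to 4x + 3y = 12.
Run the Euclidean algorithm on 4 and 3: 4 = 1·3 + 1, 3 = 3·1 + 0.
Working back up the chain: 1 = 4 − 1·3. So 4·1 + 3·(-1) = 1.
Scaling by 12 gives the particular solution (x, y) = (12, -12).
Subtracting 4·3 from x and adding 4·4 to y gives the tidier solution (0, 4).
Indeed 28·0 + 21·4 = 0 + 84 = 84.

x = 0, y = 4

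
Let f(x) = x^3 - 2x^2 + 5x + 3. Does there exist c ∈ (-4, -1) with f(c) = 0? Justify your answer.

Evaluate at the endpoints: f(-4) = -113, f(-1) = -5 — same sign (negative).
f'(x) = 3x^2 - 4x + 5 has discriminant (-4)² − 4·3·5 = -44 < 0, so f' has no real roots and is positive for every real x.
Hence f is strictly increasing on ℝ, and in particular on [-4, -1]. A strictly monotone function with same-sign endpoint values stays negative on the whole interval, so f has no zero in (-4, -1).

f has no root in that interval.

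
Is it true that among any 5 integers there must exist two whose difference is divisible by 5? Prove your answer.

Take the 5 consecutive integers 17, 18, …, 21: their residues mod 5 are all distinct because 5 ≤ 5.
The differences between them range over 1, …, 4, none of which is divisible by 5.

No, the set {17, 18, 19, 20, 21} is a counterexample.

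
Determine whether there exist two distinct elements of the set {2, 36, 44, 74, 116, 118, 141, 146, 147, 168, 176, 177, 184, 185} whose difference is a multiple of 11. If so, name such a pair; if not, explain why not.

36 mod 11 = 3 and 146 mod 11 = 3, so 146 − 36 = 110 = 10·11.

The pair (36, 146) works.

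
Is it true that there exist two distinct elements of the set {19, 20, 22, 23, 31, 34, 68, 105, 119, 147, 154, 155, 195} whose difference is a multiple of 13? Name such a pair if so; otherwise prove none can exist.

No such pair exists.

Residues mod 13: 19↦6, 20↦7, 22↦9, 23↦10, 31↦5, 34↦8, 68↦3, 105↦1, 119↦2, 147↦4, 154↦11, 155↦12, 195↦0.
All 13 residues are distinct, so no two elements differ by a multiple of 13.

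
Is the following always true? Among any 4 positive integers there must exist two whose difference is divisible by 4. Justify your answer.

Try 4 consecutive integers, 13, 14, 15, 16. Their remainders mod 4 are 1, 2, 3, 0 — pairwise different, as any 4 ≤ 4 consecutive integers have distinct residues.
No two share a residue, so no pair has difference divisible by 4; the claim fails for this set.

No, the set {13, 14, 15, 16} is a counterexample.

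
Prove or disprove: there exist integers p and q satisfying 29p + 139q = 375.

p = 104, q = -19

29 and 139 are coprime, so 29p + 139q ranges over all of ℤ.
Euclidean algorithm: 139 = 4·29 + 23, 29 = 1·23 + 6, 23 = 3·6 + 5, 6 = 1·5 + 1, 5 = 5·1 + 0.
Unwinding: 1 = 6 − 1·5 = 6 − (23 − 3·6) = −23 + 4·6 = −23 + 4·(29 − 1·23) = 4·29 − 5·23 = 4·29 − 5·(139 − 4·29) = −5·139 + 24·29, i.e. 29·24 + 139·(-5) = 1.
Multiplying through by 375: p = 24·375 = 9000, q = (-5)·375 = -1875 is a solution.
Shifting by a multiple of (139, −29) keeps it a solution: p = 9000 − 64·139 = 104, q = -1875 + 64·29 = -19.
Check: 29·104 + 139·(-19) = 3016 − 2641 = 375. ✓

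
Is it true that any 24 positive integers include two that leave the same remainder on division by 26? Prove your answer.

Try 24 consecutive integers, 39, 40, …, 62. Their remainders mod 26 are 13, 14, 15, 16, 17, 18, 19, 20, 21, 22, 23, 24, 25, 0, 1, 2, 3, 4, 5, 6, 7, 8, 9, 10 — pairwise different, as any 24 ≤ 26 consecutive integers have distinct residues.
So no two of them leave the same remainder on division by 26; the claim fails for this set.

No; for instance {39, 40, 41, 42, 43, 44, 45, 46, 47, 48, 49, 50, 51, 52, 53, 54, 55, 56, 57, 58, 59, 60, 61, 62} is a counterexample.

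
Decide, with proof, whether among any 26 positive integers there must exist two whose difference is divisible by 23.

There are exactly 23 possible remainders on division by 23.
With 26 integers and only 23 classes, the pigeonhole principle forces two of them, say a and b, into the same class.
Then a ≡ b (mod 23), i.e. 23 ∣ (a − b).

Yes, this is always true.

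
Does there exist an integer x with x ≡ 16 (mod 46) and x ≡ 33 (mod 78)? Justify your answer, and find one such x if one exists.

Reduce both congruences modulo 2, which divides 46 and 78: they say x ≡ 16 (mod 2) and x ≡ 33 (mod 2).
But 16 mod 2 = 0 while 33 mod 2 = 1, a contradiction.
Hence the system has no solution.

There is no such integer.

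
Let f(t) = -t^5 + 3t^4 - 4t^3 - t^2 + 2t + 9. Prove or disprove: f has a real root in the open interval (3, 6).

f(3) = -102 and f(6) = -4767, both negative, so a sign-change argument is unavailable; we show f keeps this sign on the whole interval.
Substitute t = 3 + u, where 0 < u < 3 on the interval. Expanding, f(3 + u) = -u^5 - 12u^4 - 58u^3 - 145u^2 - 193u - 102.
All 6 nonzero coefficients of this polynomial in u are negative; hence for u > 0 the value is a sum of negative terms (the constant -102 among them).
Therefore f(t) < 0 throughout (3, 6), and f has no zero there.

No such root exists.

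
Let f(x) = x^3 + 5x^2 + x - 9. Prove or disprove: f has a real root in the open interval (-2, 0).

Yes, f has a root in the interval.

f(-2) = 1 and f(0) = -9, which have opposite signs.
As a polynomial, f is continuous on every closed interval.
By the Intermediate Value Theorem, f takes the value 0 somewhere in the open interval.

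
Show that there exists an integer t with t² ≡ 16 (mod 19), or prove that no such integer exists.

t = 4

Take t = 4. Then 4² = 16, and since 0 ≤ 16 < 19 this is already reduced: 4² ≡ 16 (mod 19).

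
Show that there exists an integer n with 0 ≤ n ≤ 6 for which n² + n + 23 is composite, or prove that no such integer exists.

n = 1

At n = 1: 1² + 1 + 23 = 25 = 5·5, which is composite.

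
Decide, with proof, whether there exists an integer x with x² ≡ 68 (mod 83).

x = 63 works: 63² = 3969, and 3969 − 68 = 3901 = 47·83.

x = 63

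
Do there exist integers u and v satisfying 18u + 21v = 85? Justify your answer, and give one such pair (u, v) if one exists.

Both 18 and 21 are divisible by gcd(18, 21) = 3, hence so is any combination 18u + 21v.
But 85 is not a multiple of 3 (it leaves remainder 1).
Therefore 18u + 21v = 85 has no solution in integers.

No, no such integers exist.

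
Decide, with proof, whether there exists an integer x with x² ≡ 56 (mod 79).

Apply Euler's criterion with the prime 79: 56 is a quadratic residue iff 56^39 ≡ 1 (mod 79), and a non-residue iff it is ≡ −1.
Squaring successively (mod 79): 56^2 = 3136 ≡ 55; 56^4 ≡ 55² = 3025 ≡ 23; 56^8 ≡ 23² = 529 ≡ 55; 56^16 ≡ 55² = 3025 ≡ 23; 56^32 ≡ 23² = 529 ≡ 55.
Since 39 = 32 + 4 + 2 + 1, 56^39 ≡ 55 · 23 · 55 · 56; multiplying out mod 79: 55·23 = 1265 ≡ 1, then 1·55 = 55 ≡ 55, then 55·56 = 3080 ≡ 78. Thus 56^39 ≡ 78 ≡ −1 (mod 79).
The value −1 means 56 is a non-residue modulo 79, so x² ≡ 56 (mod 79) is impossible.

No such integer exists.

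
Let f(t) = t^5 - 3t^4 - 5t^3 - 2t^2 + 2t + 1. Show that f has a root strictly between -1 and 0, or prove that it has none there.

f(-1) = -2 and f(0) = 1, which have opposite signs.
As a polynomial, f is continuous on every closed interval.
By the Intermediate Value Theorem, f takes the value 0 somewhere in the open interval.

Yes, f has a root in the interval.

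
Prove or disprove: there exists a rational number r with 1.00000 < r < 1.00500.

Multiplying by 201: 201·1.00000 = 201.00000 and 201·1.00500 = 202.00500, so the integer 202 lies strictly between them.
Dividing back, 1.00000 < 202/201 < 1.00500, and 202/201 is rational.

r = 202/201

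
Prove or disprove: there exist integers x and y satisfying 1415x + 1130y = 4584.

No such integers exist.

Both 1415 and 1130 are divisible by gcd(1415, 1130) = 5, hence so is any combination 1415x + 1130y.
But 4584 = 5·916 + 4, so 5 ∤ 4584.
Hence no integers x, y satisfy the equation.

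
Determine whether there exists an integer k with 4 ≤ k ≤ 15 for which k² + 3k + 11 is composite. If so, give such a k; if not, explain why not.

k = 7

At k = 7: 7² + 3·7 + 11 = 81 = 3·27, which is composite.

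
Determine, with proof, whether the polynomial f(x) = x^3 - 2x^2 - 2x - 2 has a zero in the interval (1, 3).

Such a root exists.

f(1) = -5 and f(3) = 1, which have opposite signs.
Since f is a polynomial it is continuous on [1, 3].
By the Intermediate Value Theorem, f takes the value 0 somewhere in the open interval.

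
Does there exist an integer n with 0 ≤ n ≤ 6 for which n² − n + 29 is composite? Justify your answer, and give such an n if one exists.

At n = 5: 5² − 5 + 29 = 49 = 7·7, which is composite.

n = 5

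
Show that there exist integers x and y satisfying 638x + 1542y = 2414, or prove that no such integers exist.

x = 463, y = -190

Since gcd(638, 1542) = 2 and 2414 = 2·1207, Bézout's identity guarantees a solution.
Dividing through by 2 reduces the equation to 319x + 771y = 1207.
Euclidean algorithm: 771 = 2·319 + 133, 319 = 2·133 + 53, 133 = 2·53 + 27, 53 = 1·27 + 26, 27 = 1·26 + 1, 26 = 26·1 + 0.
Unwinding: 1 = 27 − 1·26 = 27 − (53 − 1·27) = −53 + 2·27 = −53 + 2·(133 − 2·53) = 2·133 − 5·53 = 2·133 − 5·(319 − 2·133) = −5·319 + 12·133 = −5·319 + 12·(771 − 2·319) = 12·771 − 29·319, i.e. 319·(-29) + 771·12 = 1.
Scaling by 1207 gives the particular solution (x, y) = (-35003, 14484).
Adding 46·771 to x and subtracting 46·319 from y gives the tidier solution (463, -190).
Check: 638·463 + 1542·(-190) = 295394 − 292980 = 2414. ✓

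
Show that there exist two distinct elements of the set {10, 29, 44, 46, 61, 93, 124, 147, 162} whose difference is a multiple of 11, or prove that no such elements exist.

No such pair exists.

Residues mod 11: 10↦10, 29↦7, 44↦0, 46↦2, 61↦6, 93↦5, 124↦3, 147↦4, 162↦8.
All 9 residues are distinct, so no two elements differ by a multiple of 11.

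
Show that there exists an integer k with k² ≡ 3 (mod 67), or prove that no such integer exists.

No, no such integer exists.

Apply Euler's criterion with the prime 67: 3 is a quadratic residue iff 3^33 ≡ 1 (mod 67), and a non-residue iff it is ≡ −1.
Squaring successively (mod 67): 3^2 = 9 ≡ 9; 3^4 ≡ 9² = 81 ≡ 14; 3^8 ≡ 14² = 196 ≡ 62; 3^16 ≡ 62² = 3844 ≡ 25; 3^32 ≡ 25² = 625 ≡ 22.
Since 33 = 32 + 1, 3^33 ≡ 22 · 3; multiplying out mod 67: 22·3 = 66 ≡ 66. Thus 3^33 ≡ 66 ≡ −1 (mod 67).
The value −1 means 3 is a non-residue modulo 67, so k² ≡ 3 (mod 67) is impossible.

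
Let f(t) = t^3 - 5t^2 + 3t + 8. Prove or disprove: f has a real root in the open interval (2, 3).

f(2) = 2 and f(3) = -1, which have opposite signs.
Since f is a polynomial it is continuous on [2, 3].
By the Intermediate Value Theorem f must vanish at some point of (2, 3).

Yes, f has a root in the interval.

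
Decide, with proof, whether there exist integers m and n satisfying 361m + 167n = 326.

m = 43, n = -91

361 and 167 are coprime, so 361m + 167n ranges over all of ℤ.
Euclidean algorithm: 361 = 2·167 + 27, 167 = 6·27 + 5, 27 = 5·5 + 2, 5 = 2·2 + 1, 2 = 2·1 + 0.
Working back up the chain: 1 = 5 − 2·2 = 5 − 2·(27 − 5·5) = −2·27 + 11·5 = −2·27 + 11·(167 − 6·27) = 11·167 − 68·27 = 11·167 − 68·(361 − 2·167) = −68·361 + 147·167. So 361·(-68) + 167·147 = 1.
Scaling by 326 gives the particular solution (m, n) = (-22168, 47922).
Shifting by a multiple of (167, −361) keeps it a solution: m = -22168 + 133·167 = 43, n = 47922 − 133·361 = -91.
Check: 361·43 + 167·(-91) = 15523 − 15197 = 326. ✓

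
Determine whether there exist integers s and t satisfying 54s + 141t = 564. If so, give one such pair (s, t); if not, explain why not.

Since gcd(54, 141) = 3 and 564 = 3·188, Bézout's identity guarantees a solution.
Dividing through by 3 reduces the equation to 18s + 47t = 188.
Euclidean algorithm: 47 = 2·18 + 11, 18 = 1·11 + 7, 11 = 1·7 + 4, 7 = 1·4 + 3, 4 = 1·3 + 1, 3 = 3·1 + 0.
Unwinding: 1 = 4 − 1·3 = 4 − (7 − 1·4) = −7 + 2·4 = −7 + 2·(11 − 1·7) = 2·11 − 3·7 = 2·11 − 3·(18 − 1·11) = −3·18 + 5·11 = −3·18 + 5·(47 − 2·18) = 5·47 − 13·18, i.e. 18·(-13) + 47·5 = 1.
Multiplying through by 188: s = (-13)·188 = -2444, t = 5·188 = 940 is a solution.
Adding 52·47 to s and subtracting 52·18 from t gives the tidier solution (0, 4).
Check: 54·0 + 141·4 = 0 + 564 = 564. ✓

s = 0, t = 4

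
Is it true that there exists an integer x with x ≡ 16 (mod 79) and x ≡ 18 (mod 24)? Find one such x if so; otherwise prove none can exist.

The moduli 79 and 24 are coprime, so by the Chinese Remainder Theorem a unique solution modulo 1896 exists.
Write x = 16 + 79t and require 16 + 79t ≡ 18 (mod 24), i.e. 79t ≡ 2 (mod 24).
79 ≡ 7 (mod 24), so this reads 7t ≡ 2 (mod 24). Invert 7 mod 24 by the Euclidean algorithm: 24 = 3·7 + 3, 7 = 2·3 + 1, 3 = 3·1 + 0; back-substituting, 1 = 7 − 2·3 = 7 − 2·(24 − 3·7) = −2·24 + 7·7. Hence 7·7 ≡ 1, so 7⁻¹ ≡ 7 (mod 24).
Therefore t ≡ 7·2 = 14 (mod 24).
With t = 14: x = 16 + 79·14 = 1122.
Indeed 1122 ≡ 16 (mod 79) and 1122 ≡ 18 (mod 24).

x = 1122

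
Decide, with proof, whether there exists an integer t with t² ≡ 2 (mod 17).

t = 6 works: 6² = 36, and 36 − 2 = 34 = 2·17.

t = 6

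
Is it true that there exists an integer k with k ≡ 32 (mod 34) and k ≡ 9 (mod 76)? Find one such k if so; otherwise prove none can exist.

There is no such integer.

Both moduli are multiples of 2 = gcd(34, 76), so any solution would satisfy k ≡ 32 and k ≡ 9 modulo 2 simultaneously.
These are incompatible: 32 − 9 = 23 is not divisible by 2.
Hence the system has no solution.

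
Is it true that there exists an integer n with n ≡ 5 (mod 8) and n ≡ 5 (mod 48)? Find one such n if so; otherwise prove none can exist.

n = 5

Here gcd(8, 48) = 8, and both 5 and 5 leave remainder 5 mod 8, so the system is consistent.
The smallest candidate n = 5 works directly: 5 ≡ 5 (mod 48).
Check: 5 mod 8 = 5, 5 mod 48 = 5. ✓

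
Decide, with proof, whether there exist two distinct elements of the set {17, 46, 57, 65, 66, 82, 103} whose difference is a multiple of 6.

17 mod 6 = 5 and 65 mod 6 = 5, so 65 − 17 = 48 = 8·6.

17 and 65 are such a pair.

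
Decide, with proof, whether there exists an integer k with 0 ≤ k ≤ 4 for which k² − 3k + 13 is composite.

The values for k = 0, 1, …, 4 are 13, 11, 11, 13, 17, and each of these is prime.
So no value in the range makes the expression composite.

No, no such integer k in that range exists.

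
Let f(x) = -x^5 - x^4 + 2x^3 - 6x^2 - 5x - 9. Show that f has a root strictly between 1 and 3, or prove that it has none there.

No.

f(1) = -20 and f(3) = -348, both negative, so a sign-change argument is unavailable; we show f keeps this sign on the whole interval.
Substitute x = 1 + u, where 0 < u < 2 on the interval. Expanding, f(1 + u) = -u^5 - 6u^4 - 12u^3 - 16u^2 - 20u - 20.
The nonzero coefficients here are all negative, so for u > 0 every term is negative (or zero), and the constant term -20 is strictly negative.
So f is strictly negative on (1, 3); no root exists in the interval.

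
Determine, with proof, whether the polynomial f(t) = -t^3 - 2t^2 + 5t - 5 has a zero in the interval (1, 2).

No.

f(1) = -3 and f(2) = -11, both negative, so a sign-change argument is unavailable; we show f keeps this sign on the whole interval.
Substitute t = 1 + u, where 0 < u < 1 on the interval. Expanding, f(1 + u) = -u^3 - 5u^2 - 2u - 3.
The nonzero coefficients here are all negative, so for u > 0 every term is negative (or zero), and the constant term -3 is strictly negative.
So f is strictly negative on (1, 2); no root exists in the interval.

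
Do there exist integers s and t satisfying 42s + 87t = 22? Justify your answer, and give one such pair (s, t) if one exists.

Both 42 and 87 are divisible by gcd(42, 87) = 3, hence so is any combination 42s + 87t.
But 22 is not a multiple of 3 (it leaves remainder 1).
Therefore 42s + 87t = 22 has no solution in integers.

There are no such integers.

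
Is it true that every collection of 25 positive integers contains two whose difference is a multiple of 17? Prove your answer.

There are exactly 17 possible remainders on division by 17.
Since 25 > 17, two of the 25 integers must share a residue class by the pigeonhole principle; call them a and b.
Their difference a − b is then a multiple of 17.

True.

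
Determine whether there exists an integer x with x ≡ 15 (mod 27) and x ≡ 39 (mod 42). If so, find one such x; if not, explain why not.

The moduli are not coprime: gcd(27, 42) = 3. Compatibility requires 3 ∣ (39 − 15) = 24, which holds, so solutions exist.
List candidates x ≡ 15 (mod 27): 15, 42, 69, 96, 123. Modulo 42 these are 15, 0, 27, 12, 39; 123 gives 39 as required.
Indeed 123 ≡ 15 (mod 27) and 123 ≡ 39 (mod 42).

x = 123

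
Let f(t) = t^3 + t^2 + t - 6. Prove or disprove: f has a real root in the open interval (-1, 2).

f(-1) = -7 and f(2) = 8, which have opposite signs.
Since f is a polynomial it is continuous on [-1, 2].
By the Intermediate Value Theorem, f takes the value 0 somewhere in the open interval.

Yes, f has a root in the interval.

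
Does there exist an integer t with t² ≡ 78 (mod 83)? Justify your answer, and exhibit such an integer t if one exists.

Take t = 59. Then 59² = 3481 = 41·83 + 78, so 59² ≡ 78 (mod 83).

t = 59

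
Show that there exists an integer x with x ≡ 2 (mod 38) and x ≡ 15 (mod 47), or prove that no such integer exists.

gcd(38, 47) = 1, so the Chinese Remainder Theorem guarantees exactly one residue class mod 1786 satisfying both.
Any solution of the first congruence is x = 2 + 38t; substituting into the second, 38t ≡ 15 − 2 ≡ 13 (mod 47).
Invert 38 mod 47 by the Euclidean algorithm: 47 = 1·38 + 9, 38 = 4·9 + 2, 9 = 4·2 + 1, 2 = 2·1 + 0; back-substituting, 1 = 9 − 4·2 = 9 − 4·(38 − 4·9) = −4·38 + 17·9 = −4·38 + 17·(47 − 1·38) = 17·47 − 21·38. Hence 38·(-21) ≡ 1, so 38⁻¹ ≡ -21 ≡ 26 (mod 47).
Multiplying by 26: t ≡ 26·13 = 338 ≡ 9 (mod 47).
Taking t = 9 gives x = 2 + 38·9 = 344.
Indeed 344 ≡ 2 (mod 38) and 344 ≡ 15 (mod 47).

x = 344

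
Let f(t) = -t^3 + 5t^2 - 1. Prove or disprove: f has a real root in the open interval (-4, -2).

f(-4) = 143 and f(-2) = 27, both positive, so a sign-change argument is unavailable; we show f keeps this sign on the whole interval.
Substitute t = -2 − u, where 0 < u < 2 on the interval. Expanding, f(-2 − u) = u^3 + 11u^2 + 32u + 27.
All 4 nonzero coefficients of this polynomial in u are positive; hence for u > 0 the value is a sum of positive terms (the constant 27 among them).
Therefore f(t) > 0 throughout (-4, -2), and f has no zero there.

f has no root in that interval.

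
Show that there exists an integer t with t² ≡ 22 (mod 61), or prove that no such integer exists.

Take t = 49. Then 49² = 2401 = 39·61 + 22, so 49² ≡ 22 (mod 61).

t = 49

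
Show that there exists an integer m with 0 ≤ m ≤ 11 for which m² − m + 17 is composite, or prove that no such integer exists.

The values for m = 0, 1, …, 11 are 17, 17, 19, 23, 29, 37, 47, 59, 73, 89, 107, 127, and each of these is prime.
So no value in the range makes the expression composite.

There is no such integer m in that range.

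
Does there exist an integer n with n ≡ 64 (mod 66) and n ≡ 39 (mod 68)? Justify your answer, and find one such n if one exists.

No, no such integer exists.

gcd(66, 68) = 2. If n ≡ 64 (mod 66) and n ≡ 39 (mod 68), then n ≡ 64 (mod 2) and n ≡ 39 (mod 2).
However 64 ≡ 0 and 39 ≡ 1 (mod 2), and 0 ≠ 1.
So no integer satisfies both congruences.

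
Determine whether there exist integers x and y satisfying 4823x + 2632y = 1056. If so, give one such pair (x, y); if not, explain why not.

gcd(4823, 2632) = 7, so every integer of the form 4823x + 2632y is a multiple of 7.
However 1056 leaves remainder 6 on division by 7.
Therefore 4823x + 2632y = 1056 has no solution in integers.

No, no such integers exist.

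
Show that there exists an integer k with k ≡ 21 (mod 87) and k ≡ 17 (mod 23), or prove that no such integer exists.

gcd(87, 23) = 1, so the Chinese Remainder Theorem guarantees exactly one residue class mod 2001 satisfying both.
Any solution of the first congruence is k = 21 + 87t; substituting into the second, 87t ≡ 17 − 21 ≡ 19 (mod 23).
87 ≡ 18 (mod 23), so this reads 18t ≡ 19 (mod 23). Invert 18 mod 23 by the Euclidean algorithm: 23 = 1·18 + 5, 18 = 3·5 + 3, 5 = 1·3 + 2, 3 = 1·2 + 1, 2 = 2·1 + 0; back-substituting, 1 = 3 − 1·2 = 3 − (5 − 1·3) = −5 + 2·3 = −5 + 2·(18 − 3·5) = 2·18 − 7·5 = 2·18 − 7·(23 − 1·18) = −7·23 + 9·18. Hence 18·9 ≡ 1, so 18⁻¹ ≡ 9 (mod 23).
Multiplying by 9: t ≡ 9·19 = 171 ≡ 10 (mod 23).
Taking t = 10 gives k = 21 + 87·10 = 891.
Verify: 891 = 10·87 + 21 and 891 = 38·23 + 17. ✓

k = 891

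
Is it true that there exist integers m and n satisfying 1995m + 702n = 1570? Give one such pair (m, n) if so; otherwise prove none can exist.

gcd(1995, 702) = 3, so every integer of the form 1995m + 702n is a multiple of 3.
But 1570 is not a multiple of 3 (it leaves remainder 1).
Hence no integers m, n satisfy the equation.

There are no such integers.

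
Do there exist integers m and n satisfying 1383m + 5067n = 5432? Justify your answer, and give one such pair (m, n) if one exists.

Any value of 1383m + 5067n is a multiple of gcd(1383, 5067) = 3.
However 5432 leaves remainder 2 on division by 3.
Therefore 1383m + 5067n = 5432 has no solution in integers.

No such integers exist.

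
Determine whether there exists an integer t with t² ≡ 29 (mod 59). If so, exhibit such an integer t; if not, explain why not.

t = 18

t = 18 works: 18² = 324, and 324 − 29 = 295 = 5·59.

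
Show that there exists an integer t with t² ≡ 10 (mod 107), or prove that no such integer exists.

Take t = 44. Then 44² = 1936 = 18·107 + 10, so 44² ≡ 10 (mod 107).

t = 44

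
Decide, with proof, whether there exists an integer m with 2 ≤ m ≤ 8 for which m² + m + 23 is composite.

At m = 3: 3² + 3 + 23 = 35 = 5·7, which is composite.

m = 3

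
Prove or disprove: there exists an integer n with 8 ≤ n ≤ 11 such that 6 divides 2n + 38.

n = 8

n = 8 works, since 2·8 + 38 = 54 = 9·6.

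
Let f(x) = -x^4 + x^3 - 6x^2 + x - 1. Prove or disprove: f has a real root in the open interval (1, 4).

f(1) = -6 and f(4) = -285, both negative, so a sign-change argument is unavailable; we show f keeps this sign on the whole interval.
Shift to the endpoint 1: with x = 1 + u (0 < u < 3), one computes f(1 + u) = -u^4 - 3u^3 - 9u^2 - 12u - 6.
The nonzero coefficients here are all negative, so for u > 0 every term is negative (or zero), and the constant term -6 is strictly negative.
So f is strictly negative on (1, 4); no root exists in the interval.

f has no root in that interval.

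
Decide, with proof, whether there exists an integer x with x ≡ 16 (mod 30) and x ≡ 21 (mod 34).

gcd(30, 34) = 2. If x ≡ 16 (mod 30) and x ≡ 21 (mod 34), then x ≡ 16 (mod 2) and x ≡ 21 (mod 2).
These are incompatible: 16 − 21 = -5 is not divisible by 2.
Therefore no such x exists.

No such integer exists.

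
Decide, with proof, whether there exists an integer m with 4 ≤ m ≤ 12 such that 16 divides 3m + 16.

For m = 4, 5, …, 12 the values of 3m + 16 modulo 16 are 12, 15, 2, 5, 8, 11, 14, 1, 4 respectively.
None is 0, so 16 never divides 3m + 16 on this range.

There is no such integer m in that range.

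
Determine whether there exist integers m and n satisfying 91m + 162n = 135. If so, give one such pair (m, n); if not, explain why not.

91 and 162 are coprime, so 91m + 162n ranges over all of ℤ.
Dividing repeatedly: 162 = 1·91 + 71, 91 = 1·71 + 20, 71 = 3·20 + 11, 20 = 1·11 + 9, 11 = 1·9 + 2, 9 = 4·2 + 1, 2 = 2·1 + 0.
Working back up the chain: 1 = 9 − 4·2 = 9 − 4·(11 − 1·9) = −4·11 + 5·9 = −4·11 + 5·(20 − 1·11) = 5·20 − 9·11 = 5·20 − 9·(71 − 3·20) = −9·71 + 32·20 = −9·71 + 32·(91 − 1·71) = 32·91 − 41·71 = 32·91 − 41·(162 − 1·91) = −41·162 + 73·91. So 91·73 + 162·(-41) = 1.
Scaling by 135 gives the particular solution (m, n) = (9855, -5535).
The general solution is m = 9855 + 162k, n = -5535 − 91k; taking k = -60 gives the smaller pair m = 135, n = -75.
Check: 91·135 + 162·(-75) = 12285 − 12150 = 135. ✓

m = 135, n = -75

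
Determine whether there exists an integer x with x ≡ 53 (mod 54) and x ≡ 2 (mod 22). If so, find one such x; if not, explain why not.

There is no such integer.

Both moduli are multiples of 2 = gcd(54, 22), so any solution would satisfy x ≡ 53 and x ≡ 2 modulo 2 simultaneously.
However 53 ≡ 1 and 2 ≡ 0 (mod 2), and 1 ≠ 0.
Therefore no such x exists.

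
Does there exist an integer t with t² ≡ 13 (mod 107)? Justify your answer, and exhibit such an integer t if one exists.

t = 86 works: 86² = 7396, and 7396 − 13 = 7383 = 69·107.

t = 86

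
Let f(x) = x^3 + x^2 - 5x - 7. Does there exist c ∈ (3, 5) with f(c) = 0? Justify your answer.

No such root exists.

The endpoint values f(3) = 14 and f(5) = 118 are both positive. Claim: f(x) > 0 for every x in (3, 5).
Shift to the endpoint 3: with x = 3 + u (0 < u < 2), one computes f(3 + u) = u^3 + 10u^2 + 28u + 14.
All 4 nonzero coefficients of this polynomial in u are positive; hence for u > 0 the value is a sum of positive terms (the constant 14 among them).
So f is strictly positive on (3, 5); no root exists in the interval.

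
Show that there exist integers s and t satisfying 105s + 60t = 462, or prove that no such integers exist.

Both 105 and 60 are divisible by gcd(105, 60) = 15, hence so is any combination 105s + 60t.
But 462 is not a multiple of 15 (it leaves remainder 12).
Therefore 105s + 60t = 462 has no solution in integers.

There are no such integers.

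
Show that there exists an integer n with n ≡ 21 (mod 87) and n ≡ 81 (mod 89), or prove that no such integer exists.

n = 5154

Since 87 and 89 share no common factor, CRT says the pair of congruences has a solution (unique mod 7743).
Write n = 21 + 87t and require 21 + 87t ≡ 81 (mod 89), i.e. 87t ≡ 60 (mod 89).
Note 87·44 = 3828 ≡ 1 (mod 89) (as 3828 − 1 = 43·89), so 87⁻¹ ≡ 44.
Multiplying by 44: t ≡ 44·60 = 2640 ≡ 59 (mod 89).
Taking t = 59 gives n = 21 + 87·59 = 5154.
Check: 5154 mod 87 = 21, 5154 mod 89 = 81. ✓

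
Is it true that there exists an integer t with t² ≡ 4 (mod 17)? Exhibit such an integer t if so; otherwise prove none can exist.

t = 15

t = 15 works: 15² = 225, and 225 − 4 = 221 = 13·17.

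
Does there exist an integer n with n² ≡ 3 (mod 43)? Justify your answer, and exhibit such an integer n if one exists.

There is no such integer.

43 is prime, so by Euler's criterion 3 is a square mod 43 iff 3^((43−1)/2) = 3^21 ≡ 1 (mod 43).
Repeated squaring mod 43: 3^2 = 9 ≡ 9; 3^4 ≡ 9² = 81 ≡ 38; 3^8 ≡ 38² = 1444 ≡ 25; 3^16 ≡ 25² = 625 ≡ 23.
Since 21 = 16 + 4 + 1, 3^21 ≡ 23 · 38 · 3; multiplying out mod 43: 23·38 = 874 ≡ 14, then 14·3 = 42 ≡ 42. Thus 3^21 ≡ 42 ≡ −1 (mod 43).
By Euler's criterion 3 is a quadratic non-residue mod 43: no n satisfies n² ≡ 3 (mod 43).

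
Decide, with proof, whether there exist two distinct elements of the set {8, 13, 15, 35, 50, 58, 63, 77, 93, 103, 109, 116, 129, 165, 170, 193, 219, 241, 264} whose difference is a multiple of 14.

Both 8 and 50 leave remainder 8 on division by 14; their difference 42 = 3·14 is a multiple of 14.

Yes: 8 and 50.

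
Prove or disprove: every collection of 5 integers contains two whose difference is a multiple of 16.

Take the 5 consecutive integers 77, 78, …, 81: their residues mod 16 are all distinct because 5 ≤ 16.
The differences between them range over 1, …, 4, none of which is divisible by 16.

No; for instance {77, 78, 79, 80, 81} is a counterexample.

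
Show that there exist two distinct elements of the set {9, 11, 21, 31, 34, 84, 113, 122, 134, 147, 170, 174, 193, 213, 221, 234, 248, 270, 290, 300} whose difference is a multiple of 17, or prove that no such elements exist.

Yes: 9 and 213.

9 mod 17 = 9 and 213 mod 17 = 9, so 213 − 9 = 204 = 12·17.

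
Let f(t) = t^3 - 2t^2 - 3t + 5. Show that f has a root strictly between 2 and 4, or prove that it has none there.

f(2) = -1 and f(4) = 25, which have opposite signs.
As a polynomial, f is continuous on every closed interval.
By the Intermediate Value Theorem, f takes the value 0 somewhere in the open interval.

Such a root exists.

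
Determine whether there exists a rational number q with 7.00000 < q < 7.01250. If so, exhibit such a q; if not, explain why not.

Look for a denominator N such that an integer falls strictly between N·7.00000 and N·7.01250. N = 81 works: 81·7.00000 = 567.00000 < 568 < 568.01250 = 81·7.01250.
So q = 568/81 works: it is a ratio of integers, and dividing 81·7.00000 < 568 < 81·7.01250 through by 81 gives 7.00000 < 568/81 < 7.01250.

q = 568/81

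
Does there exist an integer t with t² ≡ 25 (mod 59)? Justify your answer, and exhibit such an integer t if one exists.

Take t = 54. Then 54² = 2916 = 49·59 + 25, so 54² ≡ 25 (mod 59).

t = 54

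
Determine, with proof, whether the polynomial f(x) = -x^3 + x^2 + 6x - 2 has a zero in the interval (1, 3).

Yes, f has a root in the interval.

f(1) = 4 and f(3) = -2, which have opposite signs.
As a polynomial, f is continuous on every closed interval.
By the Intermediate Value Theorem f must vanish at some point of (1, 3).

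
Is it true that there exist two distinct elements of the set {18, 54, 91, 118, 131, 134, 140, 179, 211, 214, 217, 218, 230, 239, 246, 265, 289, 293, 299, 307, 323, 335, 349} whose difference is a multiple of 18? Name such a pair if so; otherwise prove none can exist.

Reduce each element mod 18: 18↦0, 54↦0, 91↦1, 118↦10, 131↦5, 134↦8, 140↦14, 179↦17, 211↦13, 214↦16, 217↦1, 218↦2, 230↦14, 239↦5, 246↦12, 265↦13, 289↦1, 293↦5, 299↦11, 307↦1, 323↦17, 335↦11, 349↦7. The residue 0 repeats (at 18 and 54), and 54 − 18 = 36 = 2·18.

Yes: 18 and 54.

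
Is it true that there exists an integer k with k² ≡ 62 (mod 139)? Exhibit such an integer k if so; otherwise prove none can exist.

Apply Euler's criterion with the prime 139: 62 is a quadratic residue iff 62^69 ≡ 1 (mod 139), and a non-residue iff it is ≡ −1.
Repeated squaring mod 139: 62^2 = 3844 ≡ 91; 62^4 ≡ 91² = 8281 ≡ 80; 62^8 ≡ 80² = 6400 ≡ 6; 62^16 ≡ 6² = 36 ≡ 36; 62^32 ≡ 36² = 1296 ≡ 45; 62^64 ≡ 45² = 2025 ≡ 79.
Since 69 = 64 + 4 + 1, 62^69 ≡ 79 · 80 · 62; multiplying out mod 139: 79·80 = 6320 ≡ 65, then 65·62 = 4030 ≡ 138. Thus 62^69 ≡ 138 ≡ −1 (mod 139).
The value −1 means 62 is a non-residue modulo 139, so k² ≡ 62 (mod 139) is impossible.

There is no such integer.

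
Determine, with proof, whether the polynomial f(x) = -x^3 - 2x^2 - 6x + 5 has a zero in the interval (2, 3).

No.

f(2) = -23 and f(3) = -58, both negative.
f'(x) = -3x^2 - 4x - 6 has discriminant (-4)² − 4·(-3)·(-6) = -56 < 0, so f' has no real roots and is negative for every real x.
So f is strictly decreasing; between 2 and 3 its values lie between f(2) = -23 and f(3) = -58, all negative. Therefore f has no root in (2, 3).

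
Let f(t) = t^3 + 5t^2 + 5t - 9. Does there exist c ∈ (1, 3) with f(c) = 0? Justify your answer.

No.

The endpoint values f(1) = 2 and f(3) = 78 are both positive. Claim: f(t) > 0 for every t in (1, 3).
Shift to the endpoint 1: with t = 1 + u (0 < u < 2), one computes f(1 + u) = u^3 + 8u^2 + 18u + 2.
The nonzero coefficients here are all positive, so for u > 0 every term is positive (or zero), and the constant term 2 is strictly positive.
Therefore f(t) > 0 throughout (1, 3), and f has no zero there.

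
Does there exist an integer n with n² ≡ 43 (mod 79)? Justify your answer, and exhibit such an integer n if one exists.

Apply Euler's criterion with the prime 79: 43 is a quadratic residue iff 43^39 ≡ 1 (mod 79), and a non-residue iff it is ≡ −1.
Squaring successively (mod 79): 43^2 = 1849 ≡ 32; 43^4 ≡ 32² = 1024 ≡ 76; 43^8 ≡ 76² = 5776 ≡ 9; 43^16 ≡ 9² = 81 ≡ 2; 43^32 ≡ 2² = 4 ≡ 4.
Since 39 = 32 + 4 + 2 + 1, 43^39 ≡ 4 · 76 · 32 · 43; multiplying out mod 79: 4·76 = 304 ≡ 67, then 67·32 = 2144 ≡ 11, then 11·43 = 473 ≡ 78. Thus 43^39 ≡ 78 ≡ −1 (mod 79).
By Euler's criterion 43 is a quadratic non-residue mod 79: no n satisfies n² ≡ 43 (mod 79).

No such integer exists.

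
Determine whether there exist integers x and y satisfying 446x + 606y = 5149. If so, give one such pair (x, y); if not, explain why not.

There are no such integers.

gcd(446, 606) = 2, so every integer of the form 446x + 606y is a multiple of 2.
However 5149 leaves remainder 1 on division by 2.
Therefore 446x + 606y = 5149 has no solution in integers.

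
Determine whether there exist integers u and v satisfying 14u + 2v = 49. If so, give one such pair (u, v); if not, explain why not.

There are no such integers.

gcd(14, 2) = 2, so every integer of the form 14u + 2v is a multiple of 2.
But 49 is not a multiple of 2 (it leaves remainder 1).
Hence no integers u, v satisfy the equation.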